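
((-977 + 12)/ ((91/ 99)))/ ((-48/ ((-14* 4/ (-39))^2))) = 297220/ 6591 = 45.09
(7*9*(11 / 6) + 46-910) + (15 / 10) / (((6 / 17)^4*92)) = -59413247 / 79488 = -747.45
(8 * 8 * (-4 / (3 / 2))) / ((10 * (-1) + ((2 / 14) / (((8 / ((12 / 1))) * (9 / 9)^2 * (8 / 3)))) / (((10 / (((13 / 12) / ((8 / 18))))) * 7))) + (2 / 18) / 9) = 1734082560 / 101452529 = 17.09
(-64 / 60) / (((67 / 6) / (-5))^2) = -960 / 4489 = -0.21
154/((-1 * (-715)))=14/65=0.22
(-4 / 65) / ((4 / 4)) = -4 / 65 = -0.06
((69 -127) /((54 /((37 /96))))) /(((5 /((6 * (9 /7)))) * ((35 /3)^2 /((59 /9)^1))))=-63307 /2058000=-0.03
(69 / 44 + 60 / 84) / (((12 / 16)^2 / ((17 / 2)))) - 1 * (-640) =467422 / 693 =674.49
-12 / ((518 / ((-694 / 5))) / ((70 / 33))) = 2776 / 407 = 6.82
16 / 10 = 8 / 5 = 1.60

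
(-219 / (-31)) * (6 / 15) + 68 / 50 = 3244 / 775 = 4.19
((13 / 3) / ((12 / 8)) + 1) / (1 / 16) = 560 / 9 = 62.22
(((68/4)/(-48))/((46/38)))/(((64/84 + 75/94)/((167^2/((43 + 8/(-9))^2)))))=-240058109403/81377797576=-2.95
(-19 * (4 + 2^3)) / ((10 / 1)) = -22.80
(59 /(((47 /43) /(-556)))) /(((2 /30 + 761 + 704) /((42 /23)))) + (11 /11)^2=-108113038 /2969507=-36.41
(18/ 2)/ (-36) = -1/ 4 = -0.25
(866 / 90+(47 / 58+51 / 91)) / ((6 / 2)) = 2610949 / 712530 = 3.66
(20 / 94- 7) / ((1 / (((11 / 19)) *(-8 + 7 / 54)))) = 1491325 / 48222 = 30.93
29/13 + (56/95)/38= 52709/23465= 2.25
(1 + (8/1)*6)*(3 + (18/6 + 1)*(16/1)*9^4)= 20575443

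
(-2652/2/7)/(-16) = 663/56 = 11.84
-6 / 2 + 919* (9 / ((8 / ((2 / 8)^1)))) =8175 / 32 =255.47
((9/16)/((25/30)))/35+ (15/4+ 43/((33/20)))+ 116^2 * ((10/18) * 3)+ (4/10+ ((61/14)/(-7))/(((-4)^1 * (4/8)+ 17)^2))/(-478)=5207162824981/231877800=22456.50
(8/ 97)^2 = 64/ 9409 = 0.01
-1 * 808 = -808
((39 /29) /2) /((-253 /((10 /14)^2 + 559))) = -23244 /15631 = -1.49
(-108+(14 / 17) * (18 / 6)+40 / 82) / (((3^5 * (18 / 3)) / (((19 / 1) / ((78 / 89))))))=-61902437 / 39632814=-1.56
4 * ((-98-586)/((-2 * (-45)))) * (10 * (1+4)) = -1520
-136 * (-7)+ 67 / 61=58139 / 61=953.10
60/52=1.15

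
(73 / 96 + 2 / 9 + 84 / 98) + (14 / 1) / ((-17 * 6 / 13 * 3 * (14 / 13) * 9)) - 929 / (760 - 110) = 35004329 / 100245600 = 0.35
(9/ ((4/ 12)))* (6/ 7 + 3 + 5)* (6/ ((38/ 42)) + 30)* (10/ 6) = 1941840/ 133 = 14600.30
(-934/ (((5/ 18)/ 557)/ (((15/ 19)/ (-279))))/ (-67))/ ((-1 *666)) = 520238/ 4380393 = 0.12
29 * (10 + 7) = 493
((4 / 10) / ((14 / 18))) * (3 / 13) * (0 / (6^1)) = 0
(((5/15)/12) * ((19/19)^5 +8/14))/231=1/5292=0.00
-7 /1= -7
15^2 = 225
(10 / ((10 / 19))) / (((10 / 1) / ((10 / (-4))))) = -19 / 4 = -4.75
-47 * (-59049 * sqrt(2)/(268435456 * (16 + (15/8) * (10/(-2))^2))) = 2775303 * sqrt(2)/16877879296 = 0.00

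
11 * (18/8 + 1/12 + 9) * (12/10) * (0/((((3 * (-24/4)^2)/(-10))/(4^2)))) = 0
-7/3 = -2.33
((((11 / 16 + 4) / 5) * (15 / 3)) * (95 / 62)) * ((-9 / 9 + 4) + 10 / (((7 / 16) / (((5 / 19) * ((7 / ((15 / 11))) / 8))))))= 48875 / 992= 49.27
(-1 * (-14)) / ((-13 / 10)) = -140 / 13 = -10.77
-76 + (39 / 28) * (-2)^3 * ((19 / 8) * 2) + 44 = -1189 / 14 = -84.93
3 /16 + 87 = 1395 /16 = 87.19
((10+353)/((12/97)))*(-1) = -11737/4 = -2934.25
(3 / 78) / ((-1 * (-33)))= 1 / 858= 0.00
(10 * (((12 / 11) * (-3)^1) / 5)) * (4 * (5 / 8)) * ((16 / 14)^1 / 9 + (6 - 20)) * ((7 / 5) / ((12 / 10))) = 8740 / 33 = 264.85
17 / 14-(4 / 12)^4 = 1363 / 1134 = 1.20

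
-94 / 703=-0.13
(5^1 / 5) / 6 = 1 / 6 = 0.17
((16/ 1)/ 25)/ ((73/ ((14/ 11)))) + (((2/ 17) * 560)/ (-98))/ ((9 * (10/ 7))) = -126328/ 3071475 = -0.04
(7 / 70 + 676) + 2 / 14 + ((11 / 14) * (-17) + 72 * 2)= 28241 / 35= 806.89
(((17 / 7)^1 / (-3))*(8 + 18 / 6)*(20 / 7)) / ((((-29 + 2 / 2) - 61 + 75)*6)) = 935 / 3087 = 0.30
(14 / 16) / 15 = 7 / 120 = 0.06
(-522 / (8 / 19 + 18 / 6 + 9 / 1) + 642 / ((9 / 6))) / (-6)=-45545 / 708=-64.33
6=6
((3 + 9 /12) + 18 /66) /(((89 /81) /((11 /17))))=14337 /6052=2.37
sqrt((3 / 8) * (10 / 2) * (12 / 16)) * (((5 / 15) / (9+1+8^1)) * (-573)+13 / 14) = -305 * sqrt(10) / 84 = -11.48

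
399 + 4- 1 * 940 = -537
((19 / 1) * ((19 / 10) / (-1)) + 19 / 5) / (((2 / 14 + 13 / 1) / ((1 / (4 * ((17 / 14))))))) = -931 / 1840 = -0.51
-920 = -920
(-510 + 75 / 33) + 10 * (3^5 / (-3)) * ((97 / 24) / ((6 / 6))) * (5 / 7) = -876605 / 308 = -2846.12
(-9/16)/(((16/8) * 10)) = -9/320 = -0.03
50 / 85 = 10 / 17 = 0.59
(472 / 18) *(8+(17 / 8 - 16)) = -154.06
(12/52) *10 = 30/13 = 2.31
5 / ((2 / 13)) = 32.50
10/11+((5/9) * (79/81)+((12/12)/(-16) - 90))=-11369219/128304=-88.61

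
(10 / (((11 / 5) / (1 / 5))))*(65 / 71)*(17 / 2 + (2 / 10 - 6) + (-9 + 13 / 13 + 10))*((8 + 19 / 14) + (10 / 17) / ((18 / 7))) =62728315 / 1672902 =37.50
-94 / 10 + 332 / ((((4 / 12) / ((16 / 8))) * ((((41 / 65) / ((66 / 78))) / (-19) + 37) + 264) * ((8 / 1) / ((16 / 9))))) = -7.93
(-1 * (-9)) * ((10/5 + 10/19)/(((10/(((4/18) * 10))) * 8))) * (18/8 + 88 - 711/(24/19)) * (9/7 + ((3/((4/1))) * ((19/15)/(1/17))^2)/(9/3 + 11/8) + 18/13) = -557932121/22750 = -24524.49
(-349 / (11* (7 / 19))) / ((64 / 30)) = -99465 / 2464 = -40.37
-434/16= -217/8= -27.12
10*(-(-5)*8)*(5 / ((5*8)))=50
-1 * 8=-8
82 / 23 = 3.57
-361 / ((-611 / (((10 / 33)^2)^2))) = 0.00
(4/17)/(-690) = -2/5865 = -0.00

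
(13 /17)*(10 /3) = 130 /51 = 2.55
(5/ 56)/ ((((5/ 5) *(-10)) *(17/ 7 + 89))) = -1/ 10240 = -0.00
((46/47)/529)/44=1/23782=0.00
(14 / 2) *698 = 4886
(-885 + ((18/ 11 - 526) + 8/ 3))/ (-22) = 46421/ 726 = 63.94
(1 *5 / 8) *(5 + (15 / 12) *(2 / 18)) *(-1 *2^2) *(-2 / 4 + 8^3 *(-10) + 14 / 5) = 3155915 / 48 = 65748.23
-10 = -10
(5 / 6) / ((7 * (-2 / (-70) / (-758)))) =-9475 / 3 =-3158.33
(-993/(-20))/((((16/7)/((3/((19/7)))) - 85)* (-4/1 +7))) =-48657/243820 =-0.20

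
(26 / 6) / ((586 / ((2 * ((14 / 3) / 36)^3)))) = 4459 / 138410856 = 0.00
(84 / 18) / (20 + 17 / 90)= 420 / 1817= 0.23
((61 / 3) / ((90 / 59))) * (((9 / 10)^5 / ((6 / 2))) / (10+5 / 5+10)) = 0.12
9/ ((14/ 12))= 54/ 7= 7.71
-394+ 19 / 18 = -7073 / 18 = -392.94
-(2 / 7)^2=-4 / 49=-0.08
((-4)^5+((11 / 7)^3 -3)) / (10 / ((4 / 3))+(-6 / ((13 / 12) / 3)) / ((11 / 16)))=100365980 / 1635081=61.38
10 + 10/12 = 65/6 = 10.83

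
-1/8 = -0.12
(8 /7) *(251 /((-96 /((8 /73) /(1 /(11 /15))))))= -5522 /22995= -0.24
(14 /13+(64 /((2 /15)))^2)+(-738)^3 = -5222319322 /13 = -401716870.92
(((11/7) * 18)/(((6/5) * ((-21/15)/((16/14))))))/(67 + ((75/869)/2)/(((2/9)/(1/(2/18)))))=-22941600/81965681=-0.28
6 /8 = 3 /4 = 0.75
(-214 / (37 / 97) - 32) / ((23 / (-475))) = 453150 / 37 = 12247.30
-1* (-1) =1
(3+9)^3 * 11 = 19008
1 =1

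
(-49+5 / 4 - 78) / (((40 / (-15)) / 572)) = 26973.38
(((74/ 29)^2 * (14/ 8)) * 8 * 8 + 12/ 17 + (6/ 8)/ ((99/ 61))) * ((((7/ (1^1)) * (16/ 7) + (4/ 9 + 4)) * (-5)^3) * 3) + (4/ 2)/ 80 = -317049568054597/ 56616120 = -5599987.57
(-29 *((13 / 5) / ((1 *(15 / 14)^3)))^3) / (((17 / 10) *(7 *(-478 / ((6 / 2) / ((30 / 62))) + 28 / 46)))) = 33520607006536832 / 111379061865234375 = 0.30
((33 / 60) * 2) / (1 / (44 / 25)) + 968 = 121242 / 125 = 969.94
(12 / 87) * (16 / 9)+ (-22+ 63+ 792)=833.25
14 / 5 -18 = -76 / 5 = -15.20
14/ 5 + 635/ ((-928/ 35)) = -98133/ 4640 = -21.15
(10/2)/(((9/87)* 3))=145/9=16.11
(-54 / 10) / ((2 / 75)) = -405 / 2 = -202.50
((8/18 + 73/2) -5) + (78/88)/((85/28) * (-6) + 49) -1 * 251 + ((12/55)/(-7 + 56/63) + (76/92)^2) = -1355544520228/6207272775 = -218.38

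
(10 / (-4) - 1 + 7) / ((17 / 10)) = 35 / 17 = 2.06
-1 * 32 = -32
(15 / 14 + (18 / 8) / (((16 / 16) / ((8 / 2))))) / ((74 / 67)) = 9447 / 1036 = 9.12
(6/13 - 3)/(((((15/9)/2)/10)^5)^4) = -126514079750766679031808/13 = -9731852288520513771677.54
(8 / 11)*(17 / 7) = 136 / 77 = 1.77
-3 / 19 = -0.16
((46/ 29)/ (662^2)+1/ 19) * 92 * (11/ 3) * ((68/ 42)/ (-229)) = -36443663300/ 290310245799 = -0.13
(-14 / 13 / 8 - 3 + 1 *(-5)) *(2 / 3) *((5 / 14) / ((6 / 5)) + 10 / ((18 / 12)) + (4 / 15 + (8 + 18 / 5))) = -371723 / 3640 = -102.12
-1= -1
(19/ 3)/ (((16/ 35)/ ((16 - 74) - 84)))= -47215/ 24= -1967.29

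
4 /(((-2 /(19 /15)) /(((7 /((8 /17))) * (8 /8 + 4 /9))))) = -54.43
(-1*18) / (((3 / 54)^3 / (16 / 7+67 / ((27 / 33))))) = -8836313.14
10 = 10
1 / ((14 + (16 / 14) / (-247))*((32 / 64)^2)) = 3458 / 12099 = 0.29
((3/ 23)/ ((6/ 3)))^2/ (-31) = -9/ 65596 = -0.00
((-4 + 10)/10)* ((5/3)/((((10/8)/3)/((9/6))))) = 18/5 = 3.60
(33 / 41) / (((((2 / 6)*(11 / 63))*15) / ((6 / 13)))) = 1134 / 2665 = 0.43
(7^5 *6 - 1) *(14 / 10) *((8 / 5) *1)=5647096 / 25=225883.84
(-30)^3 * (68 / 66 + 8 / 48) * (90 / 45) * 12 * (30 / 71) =-255960000 / 781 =-327733.67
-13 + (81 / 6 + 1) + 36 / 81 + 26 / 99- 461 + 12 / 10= -457.59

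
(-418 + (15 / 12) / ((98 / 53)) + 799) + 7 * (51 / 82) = 6204269 / 16072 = 386.03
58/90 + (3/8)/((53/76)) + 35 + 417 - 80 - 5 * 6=1636979/4770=343.18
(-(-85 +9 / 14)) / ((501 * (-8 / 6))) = -1181 / 9352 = -0.13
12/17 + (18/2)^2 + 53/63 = 88408/1071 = 82.55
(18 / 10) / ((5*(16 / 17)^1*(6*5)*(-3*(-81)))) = 17 / 324000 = 0.00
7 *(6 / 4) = 21 / 2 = 10.50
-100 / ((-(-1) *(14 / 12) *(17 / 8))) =-4800 / 119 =-40.34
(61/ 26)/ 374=61/ 9724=0.01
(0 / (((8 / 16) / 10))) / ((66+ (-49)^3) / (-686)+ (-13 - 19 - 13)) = 0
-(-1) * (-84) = -84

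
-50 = -50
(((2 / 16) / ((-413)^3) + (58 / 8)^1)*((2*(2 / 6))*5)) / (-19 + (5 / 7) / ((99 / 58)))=-674158621125 / 518354415068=-1.30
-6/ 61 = -0.10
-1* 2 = -2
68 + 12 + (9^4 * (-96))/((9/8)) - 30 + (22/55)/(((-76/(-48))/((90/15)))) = -53182946/95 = -559820.48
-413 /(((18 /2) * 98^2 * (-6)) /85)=5015 /74088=0.07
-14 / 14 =-1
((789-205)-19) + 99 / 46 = 26089 / 46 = 567.15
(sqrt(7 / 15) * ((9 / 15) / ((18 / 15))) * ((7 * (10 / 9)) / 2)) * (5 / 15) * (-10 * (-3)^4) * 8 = -280 * sqrt(105) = -2869.15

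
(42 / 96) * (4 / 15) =7 / 60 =0.12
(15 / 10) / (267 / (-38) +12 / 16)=-38 / 159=-0.24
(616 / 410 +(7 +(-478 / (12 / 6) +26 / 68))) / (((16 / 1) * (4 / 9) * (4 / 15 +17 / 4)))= -43305381 / 6044384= -7.16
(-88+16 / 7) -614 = -4898 / 7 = -699.71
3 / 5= 0.60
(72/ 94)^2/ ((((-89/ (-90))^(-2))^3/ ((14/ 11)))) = 3478869036727/ 4982054343750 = 0.70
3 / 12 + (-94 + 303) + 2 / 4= 839 / 4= 209.75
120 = 120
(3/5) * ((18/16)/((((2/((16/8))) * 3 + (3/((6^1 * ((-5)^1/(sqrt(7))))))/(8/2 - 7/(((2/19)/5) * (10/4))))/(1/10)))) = 1347921/59907572 - 3483 * sqrt(7)/599075720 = 0.02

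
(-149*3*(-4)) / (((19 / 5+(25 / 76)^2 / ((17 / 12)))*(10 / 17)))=373080504 / 475787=784.13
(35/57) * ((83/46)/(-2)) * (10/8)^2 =-72625/83904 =-0.87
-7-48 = -55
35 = 35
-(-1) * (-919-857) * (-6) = 10656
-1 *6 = -6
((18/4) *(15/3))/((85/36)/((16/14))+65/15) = 3.52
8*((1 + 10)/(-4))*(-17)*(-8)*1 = -2992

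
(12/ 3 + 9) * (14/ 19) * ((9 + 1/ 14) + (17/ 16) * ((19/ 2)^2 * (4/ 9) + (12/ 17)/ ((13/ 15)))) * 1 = 688679/ 1368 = 503.42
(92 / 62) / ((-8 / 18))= -207 / 62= -3.34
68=68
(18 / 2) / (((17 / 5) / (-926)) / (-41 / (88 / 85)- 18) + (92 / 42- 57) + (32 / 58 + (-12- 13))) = -64318082535 / 566411733448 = -0.11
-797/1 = -797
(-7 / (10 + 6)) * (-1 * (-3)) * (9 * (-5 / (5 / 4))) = 189 / 4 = 47.25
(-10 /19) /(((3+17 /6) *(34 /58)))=-0.15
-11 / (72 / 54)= -33 / 4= -8.25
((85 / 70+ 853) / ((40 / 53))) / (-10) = -633827 / 5600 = -113.18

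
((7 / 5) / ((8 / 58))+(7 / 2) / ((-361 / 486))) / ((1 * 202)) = 0.03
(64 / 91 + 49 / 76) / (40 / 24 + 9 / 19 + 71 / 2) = 27969 / 780962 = 0.04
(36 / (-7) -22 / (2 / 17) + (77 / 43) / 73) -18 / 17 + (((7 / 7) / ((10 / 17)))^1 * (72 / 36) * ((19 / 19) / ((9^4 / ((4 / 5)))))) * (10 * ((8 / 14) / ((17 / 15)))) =-157811306966 / 816934167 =-193.18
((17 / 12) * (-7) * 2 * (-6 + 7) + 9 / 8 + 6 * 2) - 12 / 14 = -1271 / 168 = -7.57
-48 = -48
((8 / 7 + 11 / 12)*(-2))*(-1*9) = 519 / 14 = 37.07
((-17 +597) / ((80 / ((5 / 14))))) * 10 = 725 / 28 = 25.89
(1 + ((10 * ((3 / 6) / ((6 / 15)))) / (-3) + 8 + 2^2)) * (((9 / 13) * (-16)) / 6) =-212 / 13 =-16.31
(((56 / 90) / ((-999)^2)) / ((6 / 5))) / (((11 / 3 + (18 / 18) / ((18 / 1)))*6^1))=14 / 601794603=0.00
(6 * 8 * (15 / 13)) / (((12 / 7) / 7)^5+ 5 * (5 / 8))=1627057434240 / 91830334453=17.72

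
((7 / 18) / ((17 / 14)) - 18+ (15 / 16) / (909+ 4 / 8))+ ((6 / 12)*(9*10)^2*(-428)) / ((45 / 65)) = -327919993745 / 130968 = -2503817.68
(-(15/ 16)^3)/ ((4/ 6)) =-10125/ 8192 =-1.24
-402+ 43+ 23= -336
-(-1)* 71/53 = 71/53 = 1.34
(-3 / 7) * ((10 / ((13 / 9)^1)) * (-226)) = 61020 / 91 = 670.55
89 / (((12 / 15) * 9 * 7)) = 445 / 252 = 1.77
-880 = -880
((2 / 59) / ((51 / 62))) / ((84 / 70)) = 310 / 9027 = 0.03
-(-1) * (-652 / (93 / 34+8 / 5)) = -110840 / 737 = -150.39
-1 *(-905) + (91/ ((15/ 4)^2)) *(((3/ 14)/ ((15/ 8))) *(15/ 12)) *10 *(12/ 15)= 205289/ 225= 912.40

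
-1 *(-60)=60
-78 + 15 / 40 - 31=-869 / 8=-108.62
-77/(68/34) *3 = -231/2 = -115.50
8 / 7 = 1.14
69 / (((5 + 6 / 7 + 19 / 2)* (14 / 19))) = 1311 / 215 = 6.10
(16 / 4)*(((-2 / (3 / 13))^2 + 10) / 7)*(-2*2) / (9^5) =-12256 / 3720087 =-0.00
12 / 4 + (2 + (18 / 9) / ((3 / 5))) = 25 / 3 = 8.33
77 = 77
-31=-31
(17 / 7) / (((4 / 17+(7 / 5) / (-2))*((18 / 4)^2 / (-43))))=497080 / 44793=11.10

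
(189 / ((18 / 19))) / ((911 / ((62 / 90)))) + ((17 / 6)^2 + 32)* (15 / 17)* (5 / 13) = 13.73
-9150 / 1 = -9150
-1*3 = -3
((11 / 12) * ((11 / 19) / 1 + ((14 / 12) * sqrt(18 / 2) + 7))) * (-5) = -23155 / 456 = -50.78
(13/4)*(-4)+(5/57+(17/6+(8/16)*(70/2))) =141/19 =7.42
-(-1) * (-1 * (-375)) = 375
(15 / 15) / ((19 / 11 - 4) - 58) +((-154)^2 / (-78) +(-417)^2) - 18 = 38358292 / 221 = 173566.93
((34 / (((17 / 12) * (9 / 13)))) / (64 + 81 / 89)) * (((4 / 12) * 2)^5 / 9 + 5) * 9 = 101510552 / 4211433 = 24.10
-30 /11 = -2.73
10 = 10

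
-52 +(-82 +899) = 765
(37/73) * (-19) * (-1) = 703/73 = 9.63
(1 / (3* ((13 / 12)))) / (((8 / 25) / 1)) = 25 / 26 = 0.96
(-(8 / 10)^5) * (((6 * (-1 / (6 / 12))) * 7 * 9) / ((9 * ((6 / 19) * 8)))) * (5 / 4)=13.62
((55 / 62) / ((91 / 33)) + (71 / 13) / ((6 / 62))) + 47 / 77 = 10681115 / 186186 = 57.37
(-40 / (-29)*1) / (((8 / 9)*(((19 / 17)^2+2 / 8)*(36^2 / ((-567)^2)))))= 51616845 / 201028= 256.76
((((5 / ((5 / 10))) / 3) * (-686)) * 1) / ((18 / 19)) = -65170 / 27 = -2413.70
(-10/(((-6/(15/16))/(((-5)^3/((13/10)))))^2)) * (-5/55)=48828125/237952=205.20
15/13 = 1.15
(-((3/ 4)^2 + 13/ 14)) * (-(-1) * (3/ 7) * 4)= -501/ 196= -2.56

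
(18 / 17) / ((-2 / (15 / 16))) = -0.50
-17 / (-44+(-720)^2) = -17 / 518356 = -0.00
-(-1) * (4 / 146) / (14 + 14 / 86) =86 / 44457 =0.00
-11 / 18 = -0.61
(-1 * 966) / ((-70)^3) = 69 / 24500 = 0.00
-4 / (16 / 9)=-9 / 4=-2.25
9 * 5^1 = 45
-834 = -834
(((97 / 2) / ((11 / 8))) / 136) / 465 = 97 / 173910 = 0.00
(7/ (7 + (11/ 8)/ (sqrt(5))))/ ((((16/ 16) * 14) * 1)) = 1120/ 15559 -44 * sqrt(5)/ 15559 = 0.07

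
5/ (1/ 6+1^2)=30/ 7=4.29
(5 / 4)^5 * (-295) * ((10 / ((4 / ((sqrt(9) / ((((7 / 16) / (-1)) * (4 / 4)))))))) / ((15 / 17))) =15671875 / 896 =17490.93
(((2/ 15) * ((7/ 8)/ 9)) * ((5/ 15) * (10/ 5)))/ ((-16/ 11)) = -77/ 12960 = -0.01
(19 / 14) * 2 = 2.71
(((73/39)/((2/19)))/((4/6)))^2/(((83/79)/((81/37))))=12310197831/8303984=1482.44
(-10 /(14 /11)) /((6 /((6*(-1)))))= 55 /7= 7.86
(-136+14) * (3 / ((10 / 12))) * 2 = -4392 / 5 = -878.40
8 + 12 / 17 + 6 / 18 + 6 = 767 / 51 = 15.04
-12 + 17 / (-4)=-65 / 4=-16.25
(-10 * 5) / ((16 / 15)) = -375 / 8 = -46.88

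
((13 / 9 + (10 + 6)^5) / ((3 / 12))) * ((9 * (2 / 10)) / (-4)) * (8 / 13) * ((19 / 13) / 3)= -1434453944 / 2535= -565859.54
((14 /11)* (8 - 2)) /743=84 /8173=0.01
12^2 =144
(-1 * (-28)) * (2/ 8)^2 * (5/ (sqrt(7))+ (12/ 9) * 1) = 7/ 3+ 5 * sqrt(7)/ 4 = 5.64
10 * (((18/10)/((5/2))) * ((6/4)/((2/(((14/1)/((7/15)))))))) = 162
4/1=4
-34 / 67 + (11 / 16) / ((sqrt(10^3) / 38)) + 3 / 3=33 / 67 + 209 * sqrt(10) / 800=1.32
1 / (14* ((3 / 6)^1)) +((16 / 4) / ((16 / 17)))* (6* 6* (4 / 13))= 4297 / 91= 47.22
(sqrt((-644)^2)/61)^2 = 414736/3721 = 111.46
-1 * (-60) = 60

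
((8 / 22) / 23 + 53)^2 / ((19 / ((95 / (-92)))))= -899542845 / 5888828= -152.75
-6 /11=-0.55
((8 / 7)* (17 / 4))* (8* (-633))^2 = 871899264 / 7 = 124557037.71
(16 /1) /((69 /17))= 272 /69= 3.94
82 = 82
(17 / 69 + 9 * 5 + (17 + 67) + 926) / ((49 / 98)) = 145624 / 69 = 2110.49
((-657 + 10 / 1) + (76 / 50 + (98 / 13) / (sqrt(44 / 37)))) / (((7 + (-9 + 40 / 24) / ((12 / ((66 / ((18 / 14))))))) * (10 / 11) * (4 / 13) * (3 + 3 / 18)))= 186914871 / 6251000 - 567 * sqrt(407) / 35720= 29.58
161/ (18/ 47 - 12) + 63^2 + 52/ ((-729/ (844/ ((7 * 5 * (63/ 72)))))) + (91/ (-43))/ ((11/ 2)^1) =3952.79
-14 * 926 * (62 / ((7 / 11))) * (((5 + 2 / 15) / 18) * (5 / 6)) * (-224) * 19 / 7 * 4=59131604224 / 81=730019805.23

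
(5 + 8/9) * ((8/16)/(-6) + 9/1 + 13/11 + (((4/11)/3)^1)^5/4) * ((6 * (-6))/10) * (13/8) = -1089194431013/3130831440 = -347.89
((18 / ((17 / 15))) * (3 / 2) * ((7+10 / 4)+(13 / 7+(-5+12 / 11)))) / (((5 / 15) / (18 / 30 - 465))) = -323595081 / 1309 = -247207.85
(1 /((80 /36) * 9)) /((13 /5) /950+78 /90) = 1425 /24778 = 0.06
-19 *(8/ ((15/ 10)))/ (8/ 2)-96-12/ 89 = -32432/ 267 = -121.47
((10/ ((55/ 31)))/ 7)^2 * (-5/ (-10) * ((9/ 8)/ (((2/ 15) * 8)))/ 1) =129735/ 379456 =0.34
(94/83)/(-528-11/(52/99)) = -0.00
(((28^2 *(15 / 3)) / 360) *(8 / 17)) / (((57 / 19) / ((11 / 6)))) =4312 / 1377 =3.13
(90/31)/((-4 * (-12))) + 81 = 20103/248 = 81.06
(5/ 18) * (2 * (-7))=-35/ 9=-3.89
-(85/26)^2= -7225/676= -10.69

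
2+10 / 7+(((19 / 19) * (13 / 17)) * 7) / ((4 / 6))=2727 / 238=11.46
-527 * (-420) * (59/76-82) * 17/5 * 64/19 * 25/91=-265458753600/4693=-56564831.37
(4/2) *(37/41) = 74/41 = 1.80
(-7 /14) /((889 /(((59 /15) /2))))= -59 /53340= -0.00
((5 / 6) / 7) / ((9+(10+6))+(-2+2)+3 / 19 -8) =95 / 13692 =0.01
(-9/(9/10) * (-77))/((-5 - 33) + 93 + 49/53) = 20405/1482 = 13.77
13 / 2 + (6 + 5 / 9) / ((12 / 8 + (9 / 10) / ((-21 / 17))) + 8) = 40049 / 5526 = 7.25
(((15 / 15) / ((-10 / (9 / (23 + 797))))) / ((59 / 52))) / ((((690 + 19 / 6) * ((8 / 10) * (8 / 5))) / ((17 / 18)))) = -663 / 643879744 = -0.00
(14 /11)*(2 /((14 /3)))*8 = 48 /11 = 4.36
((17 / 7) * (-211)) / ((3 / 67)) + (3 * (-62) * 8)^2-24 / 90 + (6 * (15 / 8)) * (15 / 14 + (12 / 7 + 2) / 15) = 1850280041 / 840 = 2202714.33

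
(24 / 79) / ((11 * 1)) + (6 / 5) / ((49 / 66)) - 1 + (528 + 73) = 128093004 / 212905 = 601.64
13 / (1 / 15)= 195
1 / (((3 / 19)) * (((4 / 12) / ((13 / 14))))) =247 / 14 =17.64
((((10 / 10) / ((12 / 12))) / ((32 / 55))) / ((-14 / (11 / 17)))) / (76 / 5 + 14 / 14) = -3025 / 616896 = -0.00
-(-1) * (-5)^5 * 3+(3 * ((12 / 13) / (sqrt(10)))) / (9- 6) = -9375+6 * sqrt(10) / 65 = -9374.71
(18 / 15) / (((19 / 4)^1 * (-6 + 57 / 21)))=-168 / 2185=-0.08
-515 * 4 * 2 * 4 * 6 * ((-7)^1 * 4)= 2768640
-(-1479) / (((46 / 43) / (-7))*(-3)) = 148393 / 46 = 3225.93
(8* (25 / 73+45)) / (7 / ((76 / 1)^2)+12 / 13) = 392.45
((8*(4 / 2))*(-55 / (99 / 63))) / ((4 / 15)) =-2100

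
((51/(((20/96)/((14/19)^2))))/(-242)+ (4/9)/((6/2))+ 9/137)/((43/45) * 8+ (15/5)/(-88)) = -2167552744/49186025097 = -0.04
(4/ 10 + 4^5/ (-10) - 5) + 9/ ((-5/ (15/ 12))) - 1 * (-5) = -417/ 4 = -104.25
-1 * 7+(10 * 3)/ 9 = -11/ 3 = -3.67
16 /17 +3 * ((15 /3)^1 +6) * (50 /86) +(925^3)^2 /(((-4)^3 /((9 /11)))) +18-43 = -4121072764846438054523 /514624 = -8007929604617037.01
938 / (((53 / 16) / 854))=12816832 / 53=241827.02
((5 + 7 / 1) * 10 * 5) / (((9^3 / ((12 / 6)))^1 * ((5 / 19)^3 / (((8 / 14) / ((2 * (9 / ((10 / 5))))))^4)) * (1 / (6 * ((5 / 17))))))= 56188928 / 21691827297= 0.00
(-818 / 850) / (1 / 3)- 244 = -104927 / 425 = -246.89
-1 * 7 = -7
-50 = -50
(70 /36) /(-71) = -0.03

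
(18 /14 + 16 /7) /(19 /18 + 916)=450 /115549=0.00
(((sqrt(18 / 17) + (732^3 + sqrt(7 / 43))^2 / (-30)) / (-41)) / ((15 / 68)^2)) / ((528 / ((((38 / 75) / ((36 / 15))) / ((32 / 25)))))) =-323 * sqrt(34) / 11689920 + 1246352671 * sqrt(301) / 13090275 + 36323390998292971955749 / 45239990400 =802904482336.57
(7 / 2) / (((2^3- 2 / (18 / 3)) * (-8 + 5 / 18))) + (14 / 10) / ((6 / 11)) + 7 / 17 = 4759853 / 1630470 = 2.92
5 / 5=1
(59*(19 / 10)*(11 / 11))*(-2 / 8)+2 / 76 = -21279 / 760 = -28.00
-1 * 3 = -3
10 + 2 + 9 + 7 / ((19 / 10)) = 469 / 19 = 24.68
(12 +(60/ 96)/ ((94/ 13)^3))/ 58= 79747049/ 385390976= 0.21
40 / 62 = 0.65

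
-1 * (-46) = 46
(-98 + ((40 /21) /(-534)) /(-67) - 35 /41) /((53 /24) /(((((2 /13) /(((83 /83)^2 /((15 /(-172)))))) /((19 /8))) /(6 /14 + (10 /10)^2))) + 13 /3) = 0.18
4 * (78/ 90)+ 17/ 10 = 31/ 6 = 5.17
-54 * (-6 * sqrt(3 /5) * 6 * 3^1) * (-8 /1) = -46656 * sqrt(15) /5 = -36139.58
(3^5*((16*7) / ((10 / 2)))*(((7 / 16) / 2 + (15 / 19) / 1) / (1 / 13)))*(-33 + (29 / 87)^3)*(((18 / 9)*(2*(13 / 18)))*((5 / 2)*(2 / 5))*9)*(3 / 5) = -3485210274 / 95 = -36686423.94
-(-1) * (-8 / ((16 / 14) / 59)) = -413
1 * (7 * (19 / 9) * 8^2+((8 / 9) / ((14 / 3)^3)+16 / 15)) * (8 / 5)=116917432 / 77175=1514.97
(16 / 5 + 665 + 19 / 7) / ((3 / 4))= 93928 / 105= 894.55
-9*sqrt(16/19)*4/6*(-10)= 240*sqrt(19)/19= 55.06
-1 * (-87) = 87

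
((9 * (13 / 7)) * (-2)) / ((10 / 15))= -351 / 7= -50.14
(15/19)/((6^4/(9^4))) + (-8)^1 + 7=911/304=3.00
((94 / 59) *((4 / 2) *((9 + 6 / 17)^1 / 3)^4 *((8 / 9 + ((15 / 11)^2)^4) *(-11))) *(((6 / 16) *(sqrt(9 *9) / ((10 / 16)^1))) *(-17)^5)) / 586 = 556518899.00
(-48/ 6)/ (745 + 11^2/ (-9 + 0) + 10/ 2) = -72/ 6629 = -0.01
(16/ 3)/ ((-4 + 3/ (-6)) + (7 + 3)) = 32/ 33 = 0.97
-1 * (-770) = 770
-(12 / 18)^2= -4 / 9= -0.44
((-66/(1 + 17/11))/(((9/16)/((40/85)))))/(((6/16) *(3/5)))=-309760/3213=-96.41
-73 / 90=-0.81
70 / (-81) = -0.86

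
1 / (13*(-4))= -1 / 52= -0.02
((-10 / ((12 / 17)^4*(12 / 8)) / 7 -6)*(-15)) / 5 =1070789 / 36288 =29.51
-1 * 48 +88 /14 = -292 /7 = -41.71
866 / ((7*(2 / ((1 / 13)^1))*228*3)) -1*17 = -1057715 / 62244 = -16.99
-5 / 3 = -1.67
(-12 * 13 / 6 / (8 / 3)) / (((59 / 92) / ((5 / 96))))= -1495 / 1888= -0.79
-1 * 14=-14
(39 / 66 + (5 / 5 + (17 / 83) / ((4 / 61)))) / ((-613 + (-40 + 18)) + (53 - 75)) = -1913 / 266596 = -0.01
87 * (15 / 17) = 1305 / 17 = 76.76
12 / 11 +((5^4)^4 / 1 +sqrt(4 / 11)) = 2 * sqrt(11) / 11 +1678466796887 / 11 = 152587890626.69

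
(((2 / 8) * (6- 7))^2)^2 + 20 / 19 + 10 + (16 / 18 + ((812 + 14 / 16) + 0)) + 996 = 1820.82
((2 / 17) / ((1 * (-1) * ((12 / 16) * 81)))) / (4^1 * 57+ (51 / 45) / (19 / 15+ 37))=-4592 / 540702459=-0.00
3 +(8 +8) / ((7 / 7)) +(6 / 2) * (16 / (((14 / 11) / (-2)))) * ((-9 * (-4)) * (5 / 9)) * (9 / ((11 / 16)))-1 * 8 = -138163 / 7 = -19737.57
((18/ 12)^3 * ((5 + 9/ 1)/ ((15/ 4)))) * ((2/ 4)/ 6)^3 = 7/ 960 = 0.01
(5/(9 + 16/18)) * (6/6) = 45/89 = 0.51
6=6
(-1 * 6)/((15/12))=-24/5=-4.80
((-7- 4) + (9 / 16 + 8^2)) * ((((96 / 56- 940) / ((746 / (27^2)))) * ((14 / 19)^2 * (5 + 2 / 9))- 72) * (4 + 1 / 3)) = -167001863145 / 269306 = -620119.36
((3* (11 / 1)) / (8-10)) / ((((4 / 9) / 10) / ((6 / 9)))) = -495 / 2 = -247.50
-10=-10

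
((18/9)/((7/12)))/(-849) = -8/1981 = -0.00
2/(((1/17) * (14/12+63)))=204/385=0.53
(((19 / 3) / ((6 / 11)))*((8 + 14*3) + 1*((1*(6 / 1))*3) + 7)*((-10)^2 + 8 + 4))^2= 85614760000 / 9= 9512751111.11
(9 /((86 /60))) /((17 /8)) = 2160 /731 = 2.95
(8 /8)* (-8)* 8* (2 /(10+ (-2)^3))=-64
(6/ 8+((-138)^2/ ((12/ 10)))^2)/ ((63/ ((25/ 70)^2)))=171331225/ 336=509914.36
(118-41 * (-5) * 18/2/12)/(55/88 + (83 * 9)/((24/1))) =1087/127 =8.56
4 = 4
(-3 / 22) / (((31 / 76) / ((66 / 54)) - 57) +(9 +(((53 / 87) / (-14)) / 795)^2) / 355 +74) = -1688574832875 / 214955492776867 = -0.01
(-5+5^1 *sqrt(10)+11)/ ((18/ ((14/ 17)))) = 1.00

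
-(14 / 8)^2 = -49 / 16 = -3.06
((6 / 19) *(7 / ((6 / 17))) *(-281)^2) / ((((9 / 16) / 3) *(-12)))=-37585436 / 171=-219797.87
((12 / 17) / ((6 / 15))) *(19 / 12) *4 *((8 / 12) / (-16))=-95 / 204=-0.47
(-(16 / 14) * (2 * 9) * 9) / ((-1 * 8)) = 23.14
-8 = -8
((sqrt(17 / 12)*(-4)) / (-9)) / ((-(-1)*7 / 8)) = 16*sqrt(51) / 189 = 0.60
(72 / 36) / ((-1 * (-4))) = 1 / 2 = 0.50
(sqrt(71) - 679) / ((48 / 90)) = -10185 / 8 + 15 * sqrt(71) / 8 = -1257.33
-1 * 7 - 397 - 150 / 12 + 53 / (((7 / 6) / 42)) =2983 / 2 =1491.50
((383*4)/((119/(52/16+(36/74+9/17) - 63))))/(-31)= 24.39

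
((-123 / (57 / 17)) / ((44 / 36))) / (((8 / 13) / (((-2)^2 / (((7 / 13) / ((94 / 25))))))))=-49826439 / 36575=-1362.31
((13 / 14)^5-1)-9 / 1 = -5006947 / 537824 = -9.31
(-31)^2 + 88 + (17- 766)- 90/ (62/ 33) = 7815/ 31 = 252.10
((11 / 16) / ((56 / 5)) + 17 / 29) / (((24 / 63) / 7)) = 353367 / 29696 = 11.90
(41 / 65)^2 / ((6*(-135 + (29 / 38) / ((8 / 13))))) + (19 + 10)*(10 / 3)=16607361746 / 171801175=96.67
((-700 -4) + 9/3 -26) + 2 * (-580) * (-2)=1593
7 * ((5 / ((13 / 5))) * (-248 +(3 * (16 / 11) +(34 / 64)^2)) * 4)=-36899975 / 2816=-13103.68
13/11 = 1.18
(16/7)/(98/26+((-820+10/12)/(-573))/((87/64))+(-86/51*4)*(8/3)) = -528819408/3046072841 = -0.17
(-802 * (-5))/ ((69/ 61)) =244610/ 69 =3545.07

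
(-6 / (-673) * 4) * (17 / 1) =408 / 673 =0.61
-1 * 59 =-59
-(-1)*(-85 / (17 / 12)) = -60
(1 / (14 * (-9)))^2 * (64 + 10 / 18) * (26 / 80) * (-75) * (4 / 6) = -0.07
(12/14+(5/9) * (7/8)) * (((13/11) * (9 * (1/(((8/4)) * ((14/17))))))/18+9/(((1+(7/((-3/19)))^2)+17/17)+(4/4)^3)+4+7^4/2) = 1618.44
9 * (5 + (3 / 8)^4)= 45.18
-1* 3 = -3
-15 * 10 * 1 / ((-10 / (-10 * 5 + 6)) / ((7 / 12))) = -385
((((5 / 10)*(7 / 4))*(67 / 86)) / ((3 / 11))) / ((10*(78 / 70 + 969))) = 36113 / 140162112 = 0.00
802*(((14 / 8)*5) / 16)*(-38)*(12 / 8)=-799995 / 32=-24999.84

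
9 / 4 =2.25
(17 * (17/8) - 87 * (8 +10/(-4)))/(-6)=3539/48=73.73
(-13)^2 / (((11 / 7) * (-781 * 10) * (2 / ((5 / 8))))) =-1183 / 274912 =-0.00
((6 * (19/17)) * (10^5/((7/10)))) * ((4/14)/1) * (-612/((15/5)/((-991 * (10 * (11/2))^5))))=1364593175550000000000/49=27848840317346938775.51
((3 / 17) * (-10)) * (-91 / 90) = 91 / 51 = 1.78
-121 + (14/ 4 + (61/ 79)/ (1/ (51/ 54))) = -83024/ 711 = -116.77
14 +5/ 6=89/ 6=14.83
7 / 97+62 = 62.07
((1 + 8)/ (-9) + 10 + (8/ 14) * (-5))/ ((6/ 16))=344/ 21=16.38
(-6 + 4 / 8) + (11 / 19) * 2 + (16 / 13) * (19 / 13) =-16333 / 6422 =-2.54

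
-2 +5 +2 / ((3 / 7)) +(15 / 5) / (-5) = 106 / 15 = 7.07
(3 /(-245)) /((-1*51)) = 1 /4165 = 0.00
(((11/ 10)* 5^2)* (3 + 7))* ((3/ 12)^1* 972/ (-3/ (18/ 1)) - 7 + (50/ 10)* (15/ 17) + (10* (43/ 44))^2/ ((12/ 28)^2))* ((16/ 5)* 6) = -2786162200/ 561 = -4966421.03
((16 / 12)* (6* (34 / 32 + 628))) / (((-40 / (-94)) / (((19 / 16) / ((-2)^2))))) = 1797609 / 512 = 3510.96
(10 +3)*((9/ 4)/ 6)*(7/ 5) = 273/ 40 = 6.82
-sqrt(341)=-18.47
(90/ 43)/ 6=15/ 43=0.35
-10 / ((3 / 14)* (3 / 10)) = -1400 / 9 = -155.56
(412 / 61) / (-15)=-412 / 915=-0.45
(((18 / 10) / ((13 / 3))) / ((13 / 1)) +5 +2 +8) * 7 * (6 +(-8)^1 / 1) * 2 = -355656 / 845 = -420.89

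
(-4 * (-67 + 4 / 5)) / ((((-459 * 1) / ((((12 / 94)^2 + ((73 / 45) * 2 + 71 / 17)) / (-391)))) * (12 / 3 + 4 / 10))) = 8320037846 / 3336101681715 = 0.00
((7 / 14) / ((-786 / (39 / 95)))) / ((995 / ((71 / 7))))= -923 / 346717700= -0.00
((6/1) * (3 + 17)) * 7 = 840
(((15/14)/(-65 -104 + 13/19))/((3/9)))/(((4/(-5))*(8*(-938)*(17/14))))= -1425/543949952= -0.00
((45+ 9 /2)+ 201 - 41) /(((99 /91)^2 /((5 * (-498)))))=-440753.50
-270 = -270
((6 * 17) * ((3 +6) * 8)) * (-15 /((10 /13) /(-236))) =33797088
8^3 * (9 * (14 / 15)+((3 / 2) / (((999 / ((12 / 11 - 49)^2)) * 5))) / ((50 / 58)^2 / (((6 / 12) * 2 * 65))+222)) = 2103894853828864 / 489006122715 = 4302.39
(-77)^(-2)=1 /5929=0.00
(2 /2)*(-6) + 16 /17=-86 /17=-5.06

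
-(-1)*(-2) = -2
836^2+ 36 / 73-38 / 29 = 1479561102 / 2117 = 698895.18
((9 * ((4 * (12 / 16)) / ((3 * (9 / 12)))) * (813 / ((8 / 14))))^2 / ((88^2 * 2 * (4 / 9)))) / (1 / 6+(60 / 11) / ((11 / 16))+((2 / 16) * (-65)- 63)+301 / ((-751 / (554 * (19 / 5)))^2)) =110969422904247075 / 6033100083374656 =18.39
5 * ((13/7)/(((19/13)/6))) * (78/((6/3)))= 197730/133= 1486.69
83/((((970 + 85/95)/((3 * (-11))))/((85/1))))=-134045/559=-239.79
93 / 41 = 2.27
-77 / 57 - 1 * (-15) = 778 / 57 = 13.65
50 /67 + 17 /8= 2.87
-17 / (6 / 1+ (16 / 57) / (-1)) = -969 / 326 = -2.97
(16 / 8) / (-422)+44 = 9283 / 211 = 44.00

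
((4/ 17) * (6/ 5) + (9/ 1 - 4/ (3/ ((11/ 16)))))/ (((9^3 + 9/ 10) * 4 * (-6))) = -8533/ 17867952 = -0.00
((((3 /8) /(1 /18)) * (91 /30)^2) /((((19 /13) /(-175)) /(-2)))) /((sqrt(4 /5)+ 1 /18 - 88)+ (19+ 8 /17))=-36237070409085 /166802254076 - 52921030617 * sqrt(5) /41700563519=-220.08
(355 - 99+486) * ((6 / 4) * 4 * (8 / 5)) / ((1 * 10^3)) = 4452 / 625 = 7.12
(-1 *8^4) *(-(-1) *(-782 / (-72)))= -400384 / 9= -44487.11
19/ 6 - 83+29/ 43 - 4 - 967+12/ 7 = -1893491/ 1806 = -1048.44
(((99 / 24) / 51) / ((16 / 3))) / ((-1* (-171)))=11 / 124032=0.00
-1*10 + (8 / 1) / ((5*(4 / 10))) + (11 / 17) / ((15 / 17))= -79 / 15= -5.27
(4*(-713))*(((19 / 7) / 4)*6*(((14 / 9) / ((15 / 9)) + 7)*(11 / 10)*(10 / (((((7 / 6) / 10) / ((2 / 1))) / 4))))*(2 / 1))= -972782976 / 7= -138968996.57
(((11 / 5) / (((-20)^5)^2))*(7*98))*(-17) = -64141 / 25600000000000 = -0.00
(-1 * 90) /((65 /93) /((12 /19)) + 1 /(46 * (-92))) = -106265520 /1306351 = -81.35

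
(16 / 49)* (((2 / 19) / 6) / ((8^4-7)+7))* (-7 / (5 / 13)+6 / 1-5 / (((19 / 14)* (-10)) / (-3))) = -0.00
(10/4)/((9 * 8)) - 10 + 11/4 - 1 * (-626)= 89105/144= 618.78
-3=-3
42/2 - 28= -7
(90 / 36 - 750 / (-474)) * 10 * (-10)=-32250 / 79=-408.23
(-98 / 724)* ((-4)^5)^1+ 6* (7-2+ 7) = 38120 / 181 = 210.61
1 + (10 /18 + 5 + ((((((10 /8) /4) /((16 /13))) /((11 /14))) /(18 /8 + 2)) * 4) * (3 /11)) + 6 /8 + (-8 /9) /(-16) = 1102495 /148104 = 7.44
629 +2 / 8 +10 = 2557 / 4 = 639.25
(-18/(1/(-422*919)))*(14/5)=97730136/5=19546027.20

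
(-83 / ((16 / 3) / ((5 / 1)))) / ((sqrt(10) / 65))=-16185*sqrt(10) / 32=-1599.42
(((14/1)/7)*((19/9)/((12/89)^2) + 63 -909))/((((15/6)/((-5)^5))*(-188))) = -591198125/60912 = -9705.77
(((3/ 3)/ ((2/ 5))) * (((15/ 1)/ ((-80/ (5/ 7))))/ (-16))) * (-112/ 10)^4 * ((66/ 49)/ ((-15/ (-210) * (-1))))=-155232/ 25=-6209.28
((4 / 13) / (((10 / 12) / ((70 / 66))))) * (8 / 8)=56 / 143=0.39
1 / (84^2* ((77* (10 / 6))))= 1 / 905520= 0.00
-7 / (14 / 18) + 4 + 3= -2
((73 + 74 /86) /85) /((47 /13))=41288 /171785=0.24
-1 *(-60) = 60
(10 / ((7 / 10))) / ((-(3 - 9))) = 50 / 21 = 2.38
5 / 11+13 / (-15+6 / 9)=-214 / 473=-0.45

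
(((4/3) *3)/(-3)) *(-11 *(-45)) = -660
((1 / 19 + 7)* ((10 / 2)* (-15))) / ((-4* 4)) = 5025 / 152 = 33.06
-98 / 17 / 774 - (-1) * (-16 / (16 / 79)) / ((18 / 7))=-404341 / 13158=-30.73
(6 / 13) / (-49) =-6 / 637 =-0.01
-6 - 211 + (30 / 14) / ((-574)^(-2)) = 705803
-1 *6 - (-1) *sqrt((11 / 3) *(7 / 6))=-3.93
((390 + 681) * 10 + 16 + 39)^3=1247504447125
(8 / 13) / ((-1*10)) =-4 / 65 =-0.06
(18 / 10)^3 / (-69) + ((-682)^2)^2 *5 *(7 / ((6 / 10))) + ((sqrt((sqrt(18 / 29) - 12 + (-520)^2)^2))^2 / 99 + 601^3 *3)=12621242628160.38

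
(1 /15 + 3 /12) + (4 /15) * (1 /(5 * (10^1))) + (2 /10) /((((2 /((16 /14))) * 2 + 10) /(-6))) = 1049 /4500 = 0.23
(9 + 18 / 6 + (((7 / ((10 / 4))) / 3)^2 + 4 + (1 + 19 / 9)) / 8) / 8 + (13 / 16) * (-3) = -1463 / 1800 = -0.81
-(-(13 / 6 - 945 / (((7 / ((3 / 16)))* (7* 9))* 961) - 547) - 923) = 122108369 / 322896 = 378.17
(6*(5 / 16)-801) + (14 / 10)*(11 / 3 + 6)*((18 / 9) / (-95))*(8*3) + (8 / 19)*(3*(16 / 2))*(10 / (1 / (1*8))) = 9341 / 3800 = 2.46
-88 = -88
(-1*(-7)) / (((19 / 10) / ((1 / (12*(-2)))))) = -35 / 228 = -0.15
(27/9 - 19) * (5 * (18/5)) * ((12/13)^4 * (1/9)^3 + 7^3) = -98784.29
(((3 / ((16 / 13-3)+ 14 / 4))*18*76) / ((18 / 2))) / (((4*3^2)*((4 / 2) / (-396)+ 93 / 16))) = 173888 / 137985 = 1.26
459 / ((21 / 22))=3366 / 7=480.86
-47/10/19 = -47/190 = -0.25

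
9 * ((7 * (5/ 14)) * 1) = 45/ 2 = 22.50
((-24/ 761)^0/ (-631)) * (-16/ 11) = 16/ 6941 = 0.00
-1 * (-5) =5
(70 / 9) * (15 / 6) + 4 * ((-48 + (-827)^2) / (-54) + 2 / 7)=-9570443 / 189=-50637.26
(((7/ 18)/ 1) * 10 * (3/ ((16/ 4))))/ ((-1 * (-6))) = 35/ 72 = 0.49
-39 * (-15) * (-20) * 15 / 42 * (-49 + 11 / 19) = 26910000 / 133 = 202330.83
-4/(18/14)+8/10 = -104/45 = -2.31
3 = 3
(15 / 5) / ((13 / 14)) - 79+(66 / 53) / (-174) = -1514088 / 19981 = -75.78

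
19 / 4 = 4.75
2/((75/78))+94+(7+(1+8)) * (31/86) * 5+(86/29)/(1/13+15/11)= 407722457/3211025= 126.98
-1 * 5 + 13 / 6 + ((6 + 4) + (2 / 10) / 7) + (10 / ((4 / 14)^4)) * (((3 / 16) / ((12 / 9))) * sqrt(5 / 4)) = 1511 / 210 + 108045 * sqrt(5) / 1024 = 243.13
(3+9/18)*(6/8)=21/8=2.62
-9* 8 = -72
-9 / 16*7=-63 / 16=-3.94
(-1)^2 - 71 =-70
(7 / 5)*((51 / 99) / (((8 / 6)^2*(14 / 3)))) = 153 / 1760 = 0.09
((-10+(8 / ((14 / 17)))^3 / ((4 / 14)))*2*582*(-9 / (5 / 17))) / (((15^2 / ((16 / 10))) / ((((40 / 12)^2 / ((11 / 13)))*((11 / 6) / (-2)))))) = 11945725376 / 1225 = 9751612.55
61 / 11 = 5.55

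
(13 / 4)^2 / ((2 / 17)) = 2873 / 32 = 89.78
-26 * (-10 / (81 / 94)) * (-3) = -905.19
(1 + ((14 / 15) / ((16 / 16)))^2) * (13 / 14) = 1.74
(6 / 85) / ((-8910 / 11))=-1 / 11475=-0.00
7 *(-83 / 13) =-581 / 13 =-44.69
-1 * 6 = -6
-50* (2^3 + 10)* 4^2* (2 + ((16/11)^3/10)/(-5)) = -37153152/1331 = -27913.71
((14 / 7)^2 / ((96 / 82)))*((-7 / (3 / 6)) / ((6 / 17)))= -4879 / 36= -135.53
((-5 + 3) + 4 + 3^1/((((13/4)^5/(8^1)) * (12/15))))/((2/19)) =7346407/371293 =19.79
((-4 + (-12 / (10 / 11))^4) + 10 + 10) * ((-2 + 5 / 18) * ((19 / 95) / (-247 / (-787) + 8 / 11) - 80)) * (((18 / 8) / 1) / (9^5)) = 264582750049636 / 1663151990625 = 159.09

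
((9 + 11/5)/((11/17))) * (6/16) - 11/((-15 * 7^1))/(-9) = 67352/10395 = 6.48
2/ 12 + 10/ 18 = 13/ 18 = 0.72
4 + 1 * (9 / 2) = 17 / 2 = 8.50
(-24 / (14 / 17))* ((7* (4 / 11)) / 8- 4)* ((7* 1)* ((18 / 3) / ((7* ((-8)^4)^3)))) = 12393 / 1322849927168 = 0.00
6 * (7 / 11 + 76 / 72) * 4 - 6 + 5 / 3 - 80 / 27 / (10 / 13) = 9629 / 297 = 32.42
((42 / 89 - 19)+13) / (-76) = 123 / 1691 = 0.07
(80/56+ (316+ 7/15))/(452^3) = 33379/9696267840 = 0.00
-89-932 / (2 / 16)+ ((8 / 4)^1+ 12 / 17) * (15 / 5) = -128127 / 17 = -7536.88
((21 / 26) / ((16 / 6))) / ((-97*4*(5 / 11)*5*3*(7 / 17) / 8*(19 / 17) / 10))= -9537 / 479180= -0.02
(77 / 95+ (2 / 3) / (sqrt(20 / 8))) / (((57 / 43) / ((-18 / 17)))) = -19866 / 30685-172 * sqrt(10) / 1615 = -0.98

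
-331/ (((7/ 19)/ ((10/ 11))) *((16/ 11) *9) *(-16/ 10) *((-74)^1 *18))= -157225/ 5370624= -0.03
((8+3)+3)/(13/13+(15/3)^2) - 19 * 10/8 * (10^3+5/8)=-9885951/416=-23764.31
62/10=31/5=6.20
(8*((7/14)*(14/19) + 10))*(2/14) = 11.85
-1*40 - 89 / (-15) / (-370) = -222089 / 5550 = -40.02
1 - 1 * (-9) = 10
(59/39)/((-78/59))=-3481/3042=-1.14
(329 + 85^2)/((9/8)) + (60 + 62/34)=345601/51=6776.49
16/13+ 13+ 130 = 144.23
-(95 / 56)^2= -9025 / 3136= -2.88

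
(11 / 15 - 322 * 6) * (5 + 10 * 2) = -48281.67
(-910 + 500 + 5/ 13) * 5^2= -133125/ 13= -10240.38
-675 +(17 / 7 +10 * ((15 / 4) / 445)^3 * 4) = -26551951471 / 39478264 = -672.57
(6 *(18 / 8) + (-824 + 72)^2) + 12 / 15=5655183 / 10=565518.30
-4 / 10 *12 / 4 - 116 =-586 / 5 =-117.20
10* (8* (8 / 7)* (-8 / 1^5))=-5120 / 7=-731.43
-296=-296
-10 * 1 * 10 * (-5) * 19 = 9500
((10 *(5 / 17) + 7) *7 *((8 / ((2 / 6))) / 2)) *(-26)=-369096 / 17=-21711.53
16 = 16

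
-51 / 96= -17 / 32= -0.53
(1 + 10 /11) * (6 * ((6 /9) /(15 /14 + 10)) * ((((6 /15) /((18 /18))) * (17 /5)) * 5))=39984 /8525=4.69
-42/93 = -14/31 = -0.45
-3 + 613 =610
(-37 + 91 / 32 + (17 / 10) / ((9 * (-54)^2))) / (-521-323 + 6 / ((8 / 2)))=0.04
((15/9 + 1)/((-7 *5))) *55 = -88/21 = -4.19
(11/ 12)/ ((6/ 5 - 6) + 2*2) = -55/ 48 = -1.15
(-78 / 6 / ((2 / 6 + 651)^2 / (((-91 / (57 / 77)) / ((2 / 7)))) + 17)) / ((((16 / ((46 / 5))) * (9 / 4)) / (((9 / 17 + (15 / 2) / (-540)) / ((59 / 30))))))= 9254025781 / 10297056220344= 0.00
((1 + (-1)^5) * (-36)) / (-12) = 0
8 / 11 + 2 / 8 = 43 / 44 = 0.98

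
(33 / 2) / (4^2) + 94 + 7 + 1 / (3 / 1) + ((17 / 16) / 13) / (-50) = 798431 / 7800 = 102.36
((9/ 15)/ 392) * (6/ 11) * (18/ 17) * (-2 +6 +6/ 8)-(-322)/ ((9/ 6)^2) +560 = 2319352411/ 3298680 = 703.12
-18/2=-9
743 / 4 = 185.75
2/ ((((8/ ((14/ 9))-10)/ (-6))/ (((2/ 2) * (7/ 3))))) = 98/ 17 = 5.76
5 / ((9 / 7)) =35 / 9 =3.89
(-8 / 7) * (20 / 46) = -80 / 161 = -0.50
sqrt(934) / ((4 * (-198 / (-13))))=13 * sqrt(934) / 792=0.50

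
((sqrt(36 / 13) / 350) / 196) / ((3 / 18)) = 9 * sqrt(13) / 222950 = 0.00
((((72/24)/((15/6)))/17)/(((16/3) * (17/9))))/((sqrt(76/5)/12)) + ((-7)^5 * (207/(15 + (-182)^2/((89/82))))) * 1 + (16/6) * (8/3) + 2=-2563883003/24457527 + 243 * sqrt(95)/109820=-104.81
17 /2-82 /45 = 601 /90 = 6.68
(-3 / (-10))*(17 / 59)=51 / 590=0.09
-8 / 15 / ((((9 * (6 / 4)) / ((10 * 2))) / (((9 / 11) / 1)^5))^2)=-4081466880 / 25937424601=-0.16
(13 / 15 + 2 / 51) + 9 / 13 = 1766 / 1105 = 1.60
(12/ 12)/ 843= 1/ 843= 0.00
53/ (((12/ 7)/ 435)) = 53795/ 4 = 13448.75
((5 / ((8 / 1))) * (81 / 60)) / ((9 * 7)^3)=1 / 296352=0.00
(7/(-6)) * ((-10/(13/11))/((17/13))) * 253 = 97405/51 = 1909.90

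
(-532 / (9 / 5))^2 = 87353.09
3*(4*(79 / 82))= 474 / 41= 11.56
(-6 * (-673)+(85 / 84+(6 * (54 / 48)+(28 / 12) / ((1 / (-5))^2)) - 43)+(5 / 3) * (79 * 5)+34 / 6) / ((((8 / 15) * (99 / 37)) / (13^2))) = 3102332155 / 5544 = 559583.72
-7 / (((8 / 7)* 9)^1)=-49 / 72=-0.68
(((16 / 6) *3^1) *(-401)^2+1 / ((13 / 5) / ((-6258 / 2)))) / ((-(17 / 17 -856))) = 16707659 / 11115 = 1503.16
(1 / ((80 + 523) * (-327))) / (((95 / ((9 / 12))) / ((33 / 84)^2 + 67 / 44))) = -1607 / 23932807360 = -0.00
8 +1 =9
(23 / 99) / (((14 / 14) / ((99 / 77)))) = 23 / 77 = 0.30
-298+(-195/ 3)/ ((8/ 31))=-4399/ 8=-549.88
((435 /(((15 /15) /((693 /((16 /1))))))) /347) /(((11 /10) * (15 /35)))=319725 /2776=115.17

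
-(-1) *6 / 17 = 6 / 17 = 0.35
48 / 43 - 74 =-3134 / 43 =-72.88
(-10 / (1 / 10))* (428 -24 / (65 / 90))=-513200 / 13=-39476.92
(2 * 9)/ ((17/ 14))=252/ 17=14.82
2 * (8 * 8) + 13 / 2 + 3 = 275 / 2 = 137.50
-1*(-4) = 4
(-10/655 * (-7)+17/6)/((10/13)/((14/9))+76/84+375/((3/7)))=210301/62685334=0.00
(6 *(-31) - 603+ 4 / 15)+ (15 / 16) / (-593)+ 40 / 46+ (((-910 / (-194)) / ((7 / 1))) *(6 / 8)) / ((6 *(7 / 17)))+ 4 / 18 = -5250517474493 / 6667834320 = -787.44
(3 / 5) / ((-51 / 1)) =-1 / 85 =-0.01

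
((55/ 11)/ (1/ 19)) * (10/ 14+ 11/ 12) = 13015/ 84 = 154.94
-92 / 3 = -30.67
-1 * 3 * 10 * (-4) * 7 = 840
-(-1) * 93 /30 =31 /10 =3.10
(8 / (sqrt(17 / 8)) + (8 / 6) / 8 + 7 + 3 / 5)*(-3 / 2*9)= -178.94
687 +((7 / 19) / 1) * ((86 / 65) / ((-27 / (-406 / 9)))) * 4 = 207149783 / 300105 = 690.26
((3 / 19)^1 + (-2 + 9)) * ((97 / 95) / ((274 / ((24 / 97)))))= 1632 / 247285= 0.01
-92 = -92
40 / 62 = 20 / 31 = 0.65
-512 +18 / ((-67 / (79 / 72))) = -137295 / 268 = -512.29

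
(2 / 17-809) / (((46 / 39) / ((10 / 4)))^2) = -3633.95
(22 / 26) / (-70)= -11 / 910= -0.01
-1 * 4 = -4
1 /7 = 0.14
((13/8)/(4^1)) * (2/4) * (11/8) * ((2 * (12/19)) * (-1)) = -429/1216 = -0.35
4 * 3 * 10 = 120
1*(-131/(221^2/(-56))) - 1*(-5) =251541/48841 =5.15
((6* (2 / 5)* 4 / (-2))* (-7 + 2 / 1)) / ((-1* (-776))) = 3 / 97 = 0.03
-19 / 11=-1.73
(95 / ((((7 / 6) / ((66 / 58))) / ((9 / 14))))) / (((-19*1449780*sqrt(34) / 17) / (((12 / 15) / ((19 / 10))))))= -297*sqrt(34) / 652376837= -0.00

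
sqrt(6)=2.45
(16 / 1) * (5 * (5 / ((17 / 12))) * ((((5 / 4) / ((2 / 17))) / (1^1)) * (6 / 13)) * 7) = 126000 / 13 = 9692.31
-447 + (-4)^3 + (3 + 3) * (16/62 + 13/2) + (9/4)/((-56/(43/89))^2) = -1449080658145/3080191744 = -470.45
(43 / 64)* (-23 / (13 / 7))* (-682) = 2360743 / 416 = 5674.86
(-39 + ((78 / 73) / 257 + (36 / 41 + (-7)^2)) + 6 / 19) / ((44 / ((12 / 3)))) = 163656682 / 160763009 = 1.02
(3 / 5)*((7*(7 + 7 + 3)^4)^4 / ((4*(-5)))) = -350506565080428453668643 / 100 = -3505065650804284536686.43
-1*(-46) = 46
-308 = -308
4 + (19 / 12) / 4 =4.40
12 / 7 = 1.71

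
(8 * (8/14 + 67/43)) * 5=25640/301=85.18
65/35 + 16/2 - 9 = 6/7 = 0.86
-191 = -191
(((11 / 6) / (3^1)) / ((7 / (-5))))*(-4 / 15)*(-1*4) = -88 / 189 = -0.47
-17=-17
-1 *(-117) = 117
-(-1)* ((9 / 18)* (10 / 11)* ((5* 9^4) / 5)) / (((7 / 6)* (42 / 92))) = 3018060 / 539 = 5599.37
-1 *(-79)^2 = -6241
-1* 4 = -4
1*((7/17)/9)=7/153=0.05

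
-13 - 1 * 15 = -28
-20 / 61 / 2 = -10 / 61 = -0.16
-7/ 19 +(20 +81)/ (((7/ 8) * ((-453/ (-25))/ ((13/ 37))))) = 1.87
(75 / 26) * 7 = 525 / 26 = 20.19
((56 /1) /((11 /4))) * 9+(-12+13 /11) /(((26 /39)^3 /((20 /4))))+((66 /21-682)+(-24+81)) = -382623 /616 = -621.14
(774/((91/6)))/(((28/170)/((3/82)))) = 296055/26117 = 11.34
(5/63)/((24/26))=65/756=0.09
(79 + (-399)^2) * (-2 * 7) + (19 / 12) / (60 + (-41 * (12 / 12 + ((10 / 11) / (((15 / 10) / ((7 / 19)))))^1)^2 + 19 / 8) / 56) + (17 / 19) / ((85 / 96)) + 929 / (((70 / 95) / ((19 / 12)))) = -2227922.72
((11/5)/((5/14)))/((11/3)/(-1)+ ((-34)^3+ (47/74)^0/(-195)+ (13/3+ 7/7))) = -1001/6386630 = -0.00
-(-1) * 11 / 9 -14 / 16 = 25 / 72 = 0.35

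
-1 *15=-15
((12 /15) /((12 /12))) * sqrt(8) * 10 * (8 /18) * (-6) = -60.34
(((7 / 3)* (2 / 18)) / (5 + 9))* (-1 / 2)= -1 / 108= -0.01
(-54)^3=-157464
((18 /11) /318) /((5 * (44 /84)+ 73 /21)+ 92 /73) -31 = -31.00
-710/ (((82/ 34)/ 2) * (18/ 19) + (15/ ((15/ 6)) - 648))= 229330/ 206997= 1.11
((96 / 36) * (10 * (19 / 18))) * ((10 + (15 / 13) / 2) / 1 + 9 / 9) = 114380 / 351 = 325.87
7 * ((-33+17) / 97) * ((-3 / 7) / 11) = 48 / 1067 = 0.04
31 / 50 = 0.62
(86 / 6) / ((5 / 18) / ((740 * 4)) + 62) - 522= -344718570 / 660673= -521.77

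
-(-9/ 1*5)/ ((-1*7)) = -45/ 7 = -6.43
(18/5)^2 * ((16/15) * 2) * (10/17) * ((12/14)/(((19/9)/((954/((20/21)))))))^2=10318356419328/3835625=2690136.92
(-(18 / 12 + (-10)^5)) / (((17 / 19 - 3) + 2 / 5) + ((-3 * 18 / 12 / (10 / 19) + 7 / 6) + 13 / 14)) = -797988030 / 65117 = -12254.68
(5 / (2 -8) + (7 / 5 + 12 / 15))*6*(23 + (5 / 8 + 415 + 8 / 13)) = 1872921 / 520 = 3601.77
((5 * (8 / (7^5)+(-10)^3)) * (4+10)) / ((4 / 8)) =-336139840 / 2401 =-139999.93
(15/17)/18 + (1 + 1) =209/102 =2.05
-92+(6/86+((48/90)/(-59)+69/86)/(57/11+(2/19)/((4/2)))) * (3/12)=-30622849187/333057360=-91.94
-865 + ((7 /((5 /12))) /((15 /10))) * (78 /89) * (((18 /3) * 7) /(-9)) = -405309 /445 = -910.81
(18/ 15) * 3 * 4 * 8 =576/ 5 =115.20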